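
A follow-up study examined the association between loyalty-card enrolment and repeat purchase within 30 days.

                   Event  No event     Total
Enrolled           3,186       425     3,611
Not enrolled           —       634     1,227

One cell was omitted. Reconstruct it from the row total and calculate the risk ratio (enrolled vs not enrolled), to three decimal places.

The missing cell is in the unexposed row: 1227 − 634 = 593.
So a = 3186, b = 425, c = 593, d = 634.
RR = [a/(a+b)] / [c/(c+d)] = (3186/3611) / (593/1227) = 0.88230/0.48329 = 1.82561

1.826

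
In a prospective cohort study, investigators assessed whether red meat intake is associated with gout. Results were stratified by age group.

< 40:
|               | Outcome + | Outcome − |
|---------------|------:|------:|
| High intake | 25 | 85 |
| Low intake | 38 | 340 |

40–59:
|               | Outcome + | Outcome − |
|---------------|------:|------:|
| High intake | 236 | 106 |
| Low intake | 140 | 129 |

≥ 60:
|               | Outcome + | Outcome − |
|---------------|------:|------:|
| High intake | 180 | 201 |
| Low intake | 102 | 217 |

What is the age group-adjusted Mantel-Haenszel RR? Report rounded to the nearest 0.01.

1.44

RR_MH = Σ(aᵢ·n₀ᵢ/nᵢ) / Σ(cᵢ·n₁ᵢ/nᵢ), with n₁ᵢ = aᵢ+bᵢ (exposed), n₀ᵢ = cᵢ+dᵢ (unexposed), nᵢ = n₁ᵢ+n₀ᵢ.
Stratum 1 (< 40): n₁ = 110, n₀ = 378, n = 488; a·n₀/n = 25·378/488 = 19.3648; c·n₁/n = 38·110/488 = 8.5656
Stratum 2 (40–59): n₁ = 342, n₀ = 269, n = 611; a·n₀/n = 236·269/611 = 103.9018; c·n₁/n = 140·342/611 = 78.3633
Stratum 3 (≥ 60): n₁ = 381, n₀ = 319, n = 700; a·n₀/n = 180·319/700 = 82.0286; c·n₁/n = 102·381/700 = 55.5171
RR_MH = (19.3648 + 103.9018 + 82.0286) / (8.5656 + 78.3633 + 55.5171) = 205.2951 / 142.4461 = 1.44121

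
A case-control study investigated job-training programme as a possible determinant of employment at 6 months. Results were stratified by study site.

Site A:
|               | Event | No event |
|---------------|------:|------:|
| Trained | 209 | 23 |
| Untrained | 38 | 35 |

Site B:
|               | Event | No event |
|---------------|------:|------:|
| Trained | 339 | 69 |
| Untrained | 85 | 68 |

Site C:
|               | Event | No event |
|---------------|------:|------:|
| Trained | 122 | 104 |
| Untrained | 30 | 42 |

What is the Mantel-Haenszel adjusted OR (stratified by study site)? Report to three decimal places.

OR_MH = Σ(aᵢdᵢ/nᵢ) / Σ(bᵢcᵢ/nᵢ), where nᵢ is the stratum total.
Stratum 1 (Site A): n = 305; a·d/n = 209·35/305 = 23.9836; b·c/n = 23·38/305 = 2.8656
Stratum 2 (Site B): n = 561; a·d/n = 339·68/561 = 41.0909; b·c/n = 69·85/561 = 10.4545
Stratum 3 (Site C): n = 298; a·d/n = 122·42/298 = 17.1946; b·c/n = 104·30/298 = 10.4698
OR_MH = (23.9836 + 41.0909 + 17.1946) / (2.8656 + 10.4545 + 10.4698) = 82.2691 / 23.7899 = 3.45815

3.458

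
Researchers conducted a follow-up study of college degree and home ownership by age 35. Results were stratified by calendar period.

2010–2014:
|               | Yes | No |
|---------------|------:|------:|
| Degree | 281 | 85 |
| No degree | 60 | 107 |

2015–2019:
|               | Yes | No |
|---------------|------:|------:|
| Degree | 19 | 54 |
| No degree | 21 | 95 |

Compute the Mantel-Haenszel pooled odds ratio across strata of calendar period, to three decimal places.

OR_MH = Σ(aᵢdᵢ/nᵢ) / Σ(bᵢcᵢ/nᵢ), where nᵢ is the stratum total.
Stratum 1 (2010–2014): n = 533; a·d/n = 281·107/533 = 56.4109; b·c/n = 85·60/533 = 9.5685
Stratum 2 (2015–2019): n = 189; a·d/n = 19·95/189 = 9.5503; b·c/n = 54·21/189 = 6.0000
OR_MH = (56.4109 + 9.5503) / (9.5685 + 6.0000) = 65.9611 / 15.5685 = 4.23684

4.237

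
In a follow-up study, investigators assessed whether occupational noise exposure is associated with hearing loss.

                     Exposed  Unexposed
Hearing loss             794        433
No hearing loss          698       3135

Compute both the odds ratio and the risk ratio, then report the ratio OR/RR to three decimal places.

1.878

Reading the table with exposure as columns: a = 794 (Exposed, case), b = 698 (Exposed, non-case), c = 433 (Unexposed, case), d = 3135.
OR = (794·3135)/(698·433) = 2489190/302234 = 8.23597
Risk in exposed = 794/1492 = 0.53217; risk in unexposed = 433/3568 = 0.12136; RR = 4.38519
OR/RR = 8.23597 / 4.38519 = 1.87813
The outcome is not rare, so the OR lies further from 1 than the RR.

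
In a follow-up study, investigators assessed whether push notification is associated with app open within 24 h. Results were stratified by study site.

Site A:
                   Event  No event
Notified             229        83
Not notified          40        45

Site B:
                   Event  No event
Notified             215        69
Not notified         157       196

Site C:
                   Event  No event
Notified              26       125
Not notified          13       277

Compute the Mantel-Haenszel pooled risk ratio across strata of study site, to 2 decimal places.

1.75

RR_MH = Σ(aᵢ·n₀ᵢ/nᵢ) / Σ(cᵢ·n₁ᵢ/nᵢ), with n₁ᵢ = aᵢ+bᵢ (exposed), n₀ᵢ = cᵢ+dᵢ (unexposed), nᵢ = n₁ᵢ+n₀ᵢ.
Stratum 1 (Site A): n₁ = 312, n₀ = 85, n = 397; a·n₀/n = 229·85/397 = 49.0302; c·n₁/n = 40·312/397 = 31.4358
Stratum 2 (Site B): n₁ = 284, n₀ = 353, n = 637; a·n₀/n = 215·353/637 = 119.1444; c·n₁/n = 157·284/637 = 69.9969
Stratum 3 (Site C): n₁ = 151, n₀ = 290, n = 441; a·n₀/n = 26·290/441 = 17.0975; c·n₁/n = 13·151/441 = 4.4512
RR_MH = (49.0302 + 119.1444 + 17.0975) / (31.4358 + 69.9969 + 4.4512) = 185.2722 / 105.8839 = 1.74977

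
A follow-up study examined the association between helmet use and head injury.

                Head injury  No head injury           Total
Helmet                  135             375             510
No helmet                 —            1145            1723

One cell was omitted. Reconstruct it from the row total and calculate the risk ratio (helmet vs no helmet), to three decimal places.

The missing cell is in the unexposed row: 1723 − 1145 = 578.
So a = 135, b = 375, c = 578, d = 1145.
RR = [a/(a+b)] / [c/(c+d)] = (135/510) / (578/1723) = 0.26471/0.33546 = 0.78908

0.789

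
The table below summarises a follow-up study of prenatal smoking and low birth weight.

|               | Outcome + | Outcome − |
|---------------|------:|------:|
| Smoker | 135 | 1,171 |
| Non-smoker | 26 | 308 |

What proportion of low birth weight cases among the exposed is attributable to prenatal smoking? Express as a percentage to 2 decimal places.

24.69

Cells: a = 135, b = 1171, c = 26, d = 308.
Risk in exposed = 135/1306 = 0.10337; risk in unexposed = 26/334 = 0.07784.
RR = 0.10337/0.07784 = 1.32789
AR% = (RR − 1)/RR × 100 = (1.32789 − 1)/1.32789 × 100 = 24.6928%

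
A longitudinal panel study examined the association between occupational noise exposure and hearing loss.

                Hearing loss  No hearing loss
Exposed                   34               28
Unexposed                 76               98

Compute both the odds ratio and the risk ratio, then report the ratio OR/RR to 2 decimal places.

Cells: a = 34, b = 28, c = 76, d = 98.
OR = (34·98)/(28·76) = 3332/2128 = 1.56579
Risk in exposed = 34/62 = 0.54839; risk in unexposed = 76/174 = 0.43678; RR = 1.25552
OR/RR = 1.56579 / 1.25552 = 1.24713
The outcome is not rare, so the OR lies further from 1 than the RR.

1.25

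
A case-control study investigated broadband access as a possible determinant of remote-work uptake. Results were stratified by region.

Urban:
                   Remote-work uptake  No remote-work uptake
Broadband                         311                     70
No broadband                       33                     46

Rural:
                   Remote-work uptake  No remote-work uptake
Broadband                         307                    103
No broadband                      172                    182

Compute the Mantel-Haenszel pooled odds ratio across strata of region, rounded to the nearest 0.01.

OR_MH = Σ(aᵢdᵢ/nᵢ) / Σ(bᵢcᵢ/nᵢ), where nᵢ is the stratum total.
Stratum 1 (Urban): n = 460; a·d/n = 311·46/460 = 31.1000; b·c/n = 70·33/460 = 5.0217
Stratum 2 (Rural): n = 764; a·d/n = 307·182/764 = 73.1335; b·c/n = 103·172/764 = 23.1885
OR_MH = (31.1000 + 73.1335) / (5.0217 + 23.1885) = 104.2335 / 28.2102 = 3.69488

3.69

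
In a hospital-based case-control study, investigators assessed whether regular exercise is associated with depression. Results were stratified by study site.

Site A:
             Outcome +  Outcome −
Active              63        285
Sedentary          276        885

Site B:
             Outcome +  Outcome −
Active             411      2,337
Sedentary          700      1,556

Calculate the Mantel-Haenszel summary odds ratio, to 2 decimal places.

OR_MH = Σ(aᵢdᵢ/nᵢ) / Σ(bᵢcᵢ/nᵢ), where nᵢ is the stratum total.
Stratum 1 (Site A): n = 1509; a·d/n = 63·885/1509 = 36.9483; b·c/n = 285·276/1509 = 52.1272
Stratum 2 (Site B): n = 5004; a·d/n = 411·1556/5004 = 127.8010; b·c/n = 2337·700/5004 = 326.9185
OR_MH = (36.9483 + 127.8010) / (52.1272 + 326.9185) = 164.7493 / 379.0457 = 0.43464

0.43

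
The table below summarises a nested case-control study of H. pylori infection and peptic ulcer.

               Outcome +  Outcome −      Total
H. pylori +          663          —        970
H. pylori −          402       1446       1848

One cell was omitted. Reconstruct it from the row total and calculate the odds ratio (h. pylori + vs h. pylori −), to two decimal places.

The missing cell is in the exposed row: 970 − 663 = 307.
So a = 663, b = 307, c = 402, d = 1446.
OR = (a·d)/(b·c) = (663 × 1446) / (307 × 402) = 958698 / 123414 = 7.76815

7.77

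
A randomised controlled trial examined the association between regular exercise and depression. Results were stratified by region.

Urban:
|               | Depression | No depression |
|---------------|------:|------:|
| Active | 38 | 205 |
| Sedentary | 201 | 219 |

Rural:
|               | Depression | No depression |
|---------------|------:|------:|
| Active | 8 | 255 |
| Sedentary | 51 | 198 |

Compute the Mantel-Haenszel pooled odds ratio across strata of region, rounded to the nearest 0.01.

0.18

OR_MH = Σ(aᵢdᵢ/nᵢ) / Σ(bᵢcᵢ/nᵢ), where nᵢ is the stratum total.
Stratum 1 (Urban): n = 663; a·d/n = 38·219/663 = 12.5520; b·c/n = 205·201/663 = 62.1493
Stratum 2 (Rural): n = 512; a·d/n = 8·198/512 = 3.0938; b·c/n = 255·51/512 = 25.4004
OR_MH = (12.5520 + 3.0938) / (62.1493 + 25.4004) = 15.6458 / 87.5497 = 0.17871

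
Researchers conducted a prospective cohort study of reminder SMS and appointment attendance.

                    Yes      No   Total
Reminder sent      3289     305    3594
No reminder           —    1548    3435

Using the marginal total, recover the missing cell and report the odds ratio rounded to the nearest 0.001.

The missing cell is in the unexposed row: 3435 − 1548 = 1887.
So a = 3289, b = 305, c = 1887, d = 1548.
OR = (a·d)/(b·c) = (3289 × 1548) / (305 × 1887) = 5091372 / 575535 = 8.84633

8.846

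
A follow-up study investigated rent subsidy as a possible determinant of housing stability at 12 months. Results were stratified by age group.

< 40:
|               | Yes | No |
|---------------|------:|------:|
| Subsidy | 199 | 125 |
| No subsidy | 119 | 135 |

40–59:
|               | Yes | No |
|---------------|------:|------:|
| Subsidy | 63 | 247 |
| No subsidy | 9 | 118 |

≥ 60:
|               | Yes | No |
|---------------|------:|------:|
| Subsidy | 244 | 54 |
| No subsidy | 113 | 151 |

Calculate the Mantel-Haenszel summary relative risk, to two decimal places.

RR_MH = Σ(aᵢ·n₀ᵢ/nᵢ) / Σ(cᵢ·n₁ᵢ/nᵢ), with n₁ᵢ = aᵢ+bᵢ (exposed), n₀ᵢ = cᵢ+dᵢ (unexposed), nᵢ = n₁ᵢ+n₀ᵢ.
Stratum 1 (< 40): n₁ = 324, n₀ = 254, n = 578; a·n₀/n = 199·254/578 = 87.4498; c·n₁/n = 119·324/578 = 66.7059
Stratum 2 (40–59): n₁ = 310, n₀ = 127, n = 437; a·n₀/n = 63·127/437 = 18.3089; c·n₁/n = 9·310/437 = 6.3844
Stratum 3 (≥ 60): n₁ = 298, n₀ = 264, n = 562; a·n₀/n = 244·264/562 = 114.6192; c·n₁/n = 113·298/562 = 59.9181
RR_MH = (87.4498 + 18.3089 + 114.6192) / (66.7059 + 6.3844 + 59.9181) = 220.3780 / 133.0085 = 1.65687

1.66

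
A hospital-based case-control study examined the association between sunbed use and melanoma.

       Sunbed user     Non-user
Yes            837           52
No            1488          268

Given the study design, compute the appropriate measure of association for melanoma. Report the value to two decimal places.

Reading the table with exposure as columns: a = 837 (Sunbed user, case), b = 1488 (Sunbed user, non-case), c = 52 (Non-user, case), d = 268.
This is a hospital-based case-control study: participants were sampled on outcome status, so risks in the source population cannot be estimated directly — relative risk is not valid here. The odds ratio is the appropriate measure.
OR = (a·d)/(b·c) = (837 × 268) / (1488 × 52) = 224316 / 77376 = 2.89904

2.90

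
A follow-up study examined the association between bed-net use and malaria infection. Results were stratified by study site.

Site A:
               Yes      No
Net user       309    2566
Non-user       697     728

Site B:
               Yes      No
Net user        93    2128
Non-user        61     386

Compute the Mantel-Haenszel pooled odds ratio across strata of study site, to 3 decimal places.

0.142

OR_MH = Σ(aᵢdᵢ/nᵢ) / Σ(bᵢcᵢ/nᵢ), where nᵢ is the stratum total.
Stratum 1 (Site A): n = 4300; a·d/n = 309·728/4300 = 52.3144; b·c/n = 2566·697/4300 = 415.9307
Stratum 2 (Site B): n = 2668; a·d/n = 93·386/2668 = 13.4550; b·c/n = 2128·61/2668 = 48.6537
OR_MH = (52.3144 + 13.4550) / (415.9307 + 48.6537) = 65.7694 / 464.5844 = 0.14157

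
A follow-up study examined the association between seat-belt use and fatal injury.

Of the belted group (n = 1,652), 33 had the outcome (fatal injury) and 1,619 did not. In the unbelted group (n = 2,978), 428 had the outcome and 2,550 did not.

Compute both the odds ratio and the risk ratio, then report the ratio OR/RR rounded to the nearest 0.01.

From the description: a = 33, b = 1619, c = 428, d = 2550.
OR = (33·2550)/(1619·428) = 84150/692932 = 0.12144
Risk in exposed = 33/1652 = 0.01998; risk in unexposed = 428/2978 = 0.14372; RR = 0.13899
OR/RR = 0.12144 / 0.13899 = 0.87373
The outcome is not rare, so the OR lies further from 1 than the RR.

0.87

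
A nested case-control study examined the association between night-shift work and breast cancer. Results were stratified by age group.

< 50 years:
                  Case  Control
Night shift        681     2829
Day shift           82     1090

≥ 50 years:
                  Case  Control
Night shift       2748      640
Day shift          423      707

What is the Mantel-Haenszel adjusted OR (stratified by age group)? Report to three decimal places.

OR_MH = Σ(aᵢdᵢ/nᵢ) / Σ(bᵢcᵢ/nᵢ), where nᵢ is the stratum total.
Stratum 1 (< 50 years): n = 4682; a·d/n = 681·1090/4682 = 158.5412; b·c/n = 2829·82/4682 = 49.5468
Stratum 2 (≥ 50 years): n = 4518; a·d/n = 2748·707/4518 = 430.0212; b·c/n = 640·423/4518 = 59.9203
OR_MH = (158.5412 + 430.0212) / (49.5468 + 59.9203) = 588.5625 / 109.4671 = 5.37662

5.377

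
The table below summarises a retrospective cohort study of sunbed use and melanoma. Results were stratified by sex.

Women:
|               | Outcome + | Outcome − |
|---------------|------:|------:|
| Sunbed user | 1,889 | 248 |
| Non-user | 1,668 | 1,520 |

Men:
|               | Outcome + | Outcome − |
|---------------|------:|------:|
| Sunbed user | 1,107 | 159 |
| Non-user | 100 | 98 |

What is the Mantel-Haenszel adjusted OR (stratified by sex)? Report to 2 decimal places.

6.93

OR_MH = Σ(aᵢdᵢ/nᵢ) / Σ(bᵢcᵢ/nᵢ), where nᵢ is the stratum total.
Stratum 1 (Women): n = 5325; a·d/n = 1889·1520/5325 = 539.2075; b·c/n = 248·1668/5325 = 77.6834
Stratum 2 (Men): n = 1464; a·d/n = 1107·98/1464 = 74.1025; b·c/n = 159·100/1464 = 10.8607
OR_MH = (539.2075 + 74.1025) / (77.6834 + 10.8607) = 613.3100 / 88.5440 = 6.92661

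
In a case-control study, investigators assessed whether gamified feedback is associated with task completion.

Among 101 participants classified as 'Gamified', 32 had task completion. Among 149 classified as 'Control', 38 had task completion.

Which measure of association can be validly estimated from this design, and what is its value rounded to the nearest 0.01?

From the description: a = 32, b = 69, c = 38, d = 111.
This is a case-control study: participants were sampled on outcome status, so risks in the source population cannot be estimated directly — relative risk is not valid here. The odds ratio is the appropriate measure.
OR = (a·d)/(b·c) = (32 × 111) / (69 × 38) = 3552 / 2622 = 1.35469

1.35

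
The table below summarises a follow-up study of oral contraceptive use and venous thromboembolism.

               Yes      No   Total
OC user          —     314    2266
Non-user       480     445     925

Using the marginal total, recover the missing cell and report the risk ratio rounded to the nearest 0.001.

The missing cell is in the exposed row: 2266 − 314 = 1952.
So a = 1952, b = 314, c = 480, d = 445.
RR = [a/(a+b)] / [c/(c+d)] = (1952/2266) / (480/925) = 0.86143/0.51892 = 1.66005

1.660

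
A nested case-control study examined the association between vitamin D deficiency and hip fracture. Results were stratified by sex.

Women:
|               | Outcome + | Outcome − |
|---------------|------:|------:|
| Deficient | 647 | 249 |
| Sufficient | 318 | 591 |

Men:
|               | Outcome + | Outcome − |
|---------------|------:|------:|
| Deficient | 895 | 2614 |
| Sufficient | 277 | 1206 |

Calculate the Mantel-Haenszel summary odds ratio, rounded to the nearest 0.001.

2.266

OR_MH = Σ(aᵢdᵢ/nᵢ) / Σ(bᵢcᵢ/nᵢ), where nᵢ is the stratum total.
Stratum 1 (Women): n = 1805; a·d/n = 647·591/1805 = 211.8432; b·c/n = 249·318/1805 = 43.8681
Stratum 2 (Men): n = 4992; a·d/n = 895·1206/4992 = 216.2200; b·c/n = 2614·277/4992 = 145.0477
OR_MH = (211.8432 + 216.2200) / (43.8681 + 145.0477) = 428.0632 / 188.9158 = 2.26589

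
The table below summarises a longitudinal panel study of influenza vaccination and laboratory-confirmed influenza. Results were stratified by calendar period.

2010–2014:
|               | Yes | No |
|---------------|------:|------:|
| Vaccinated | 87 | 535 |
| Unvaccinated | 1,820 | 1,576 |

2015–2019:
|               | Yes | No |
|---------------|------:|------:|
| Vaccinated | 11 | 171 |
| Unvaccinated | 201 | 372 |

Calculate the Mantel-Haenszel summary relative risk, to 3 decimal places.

RR_MH = Σ(aᵢ·n₀ᵢ/nᵢ) / Σ(cᵢ·n₁ᵢ/nᵢ), with n₁ᵢ = aᵢ+bᵢ (exposed), n₀ᵢ = cᵢ+dᵢ (unexposed), nᵢ = n₁ᵢ+n₀ᵢ.
Stratum 1 (2010–2014): n₁ = 622, n₀ = 3396, n = 4018; a·n₀/n = 87·3396/4018 = 73.5321; c·n₁/n = 1820·622/4018 = 281.7422
Stratum 2 (2015–2019): n₁ = 182, n₀ = 573, n = 755; a·n₀/n = 11·573/755 = 8.3483; c·n₁/n = 201·182/755 = 48.4530
RR_MH = (73.5321 + 8.3483) / (281.7422 + 48.4530) = 81.8804 / 330.1951 = 0.24798

0.248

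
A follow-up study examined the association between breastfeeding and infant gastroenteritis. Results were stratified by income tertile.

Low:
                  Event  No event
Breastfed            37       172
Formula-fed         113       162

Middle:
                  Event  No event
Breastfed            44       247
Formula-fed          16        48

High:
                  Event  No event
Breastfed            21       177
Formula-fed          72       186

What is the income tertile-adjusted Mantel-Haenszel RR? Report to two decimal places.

RR_MH = Σ(aᵢ·n₀ᵢ/nᵢ) / Σ(cᵢ·n₁ᵢ/nᵢ), with n₁ᵢ = aᵢ+bᵢ (exposed), n₀ᵢ = cᵢ+dᵢ (unexposed), nᵢ = n₁ᵢ+n₀ᵢ.
Stratum 1 (Low): n₁ = 209, n₀ = 275, n = 484; a·n₀/n = 37·275/484 = 21.0227; c·n₁/n = 113·209/484 = 48.7955
Stratum 2 (Middle): n₁ = 291, n₀ = 64, n = 355; a·n₀/n = 44·64/355 = 7.9324; c·n₁/n = 16·291/355 = 13.1155
Stratum 3 (High): n₁ = 198, n₀ = 258, n = 456; a·n₀/n = 21·258/456 = 11.8816; c·n₁/n = 72·198/456 = 31.2632
RR_MH = (21.0227 + 7.9324 + 11.8816) / (48.7955 + 13.1155 + 31.2632) = 40.8367 / 93.1741 = 0.43828

0.44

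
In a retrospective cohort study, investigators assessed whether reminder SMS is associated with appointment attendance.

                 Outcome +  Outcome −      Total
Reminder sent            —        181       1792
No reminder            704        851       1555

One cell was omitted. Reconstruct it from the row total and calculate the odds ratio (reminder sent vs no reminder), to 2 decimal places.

10.76

The missing cell is in the exposed row: 1792 − 181 = 1611.
So a = 1611, b = 181, c = 704, d = 851.
OR = (a·d)/(b·c) = (1611 × 851) / (181 × 704) = 1370961 / 127424 = 10.75905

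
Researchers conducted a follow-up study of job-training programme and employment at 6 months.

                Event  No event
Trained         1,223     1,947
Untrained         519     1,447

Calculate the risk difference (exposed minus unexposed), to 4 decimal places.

Cells: a = 1223, b = 1947, c = 519, d = 1447.
Risk in exposed = 1223/3170 = 0.385804; risk in unexposed = 519/1966 = 0.263988.
Risk difference = 0.385804 − 0.263988 = 0.121817

0.1218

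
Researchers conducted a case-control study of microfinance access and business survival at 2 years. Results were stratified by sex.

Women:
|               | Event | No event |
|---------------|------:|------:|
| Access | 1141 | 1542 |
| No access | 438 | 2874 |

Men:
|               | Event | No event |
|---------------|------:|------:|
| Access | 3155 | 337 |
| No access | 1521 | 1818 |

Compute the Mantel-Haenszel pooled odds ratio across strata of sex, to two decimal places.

OR_MH = Σ(aᵢdᵢ/nᵢ) / Σ(bᵢcᵢ/nᵢ), where nᵢ is the stratum total.
Stratum 1 (Women): n = 5995; a·d/n = 1141·2874/5995 = 546.9948; b·c/n = 1542·438/5995 = 112.6599
Stratum 2 (Men): n = 6831; a·d/n = 3155·1818/6831 = 839.6706; b·c/n = 337·1521/6831 = 75.0369
OR_MH = (546.9948 + 839.6706) / (112.6599 + 75.0369) = 1386.6654 / 187.6968 = 7.38780

7.39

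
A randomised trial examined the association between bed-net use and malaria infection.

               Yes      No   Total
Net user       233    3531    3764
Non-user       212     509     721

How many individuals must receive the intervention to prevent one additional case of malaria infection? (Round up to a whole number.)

5

Risk in treated group = 233/3764 = 0.06190; risk in control = 212/721 = 0.29404.
Absolute risk reduction = 0.29404 − 0.06190 = 0.23213
NNT = 1 / ARR = 1 / 0.23213 = 4.308 → round up → 5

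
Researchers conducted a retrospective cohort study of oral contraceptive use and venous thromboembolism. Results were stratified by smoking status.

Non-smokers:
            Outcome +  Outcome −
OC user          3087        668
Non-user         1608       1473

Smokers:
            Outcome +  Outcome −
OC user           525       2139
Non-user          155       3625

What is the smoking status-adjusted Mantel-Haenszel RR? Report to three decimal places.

1.794

RR_MH = Σ(aᵢ·n₀ᵢ/nᵢ) / Σ(cᵢ·n₁ᵢ/nᵢ), with n₁ᵢ = aᵢ+bᵢ (exposed), n₀ᵢ = cᵢ+dᵢ (unexposed), nᵢ = n₁ᵢ+n₀ᵢ.
Stratum 1 (Non-smokers): n₁ = 3755, n₀ = 3081, n = 6836; a·n₀/n = 3087·3081/6836 = 1391.3176; c·n₁/n = 1608·3755/6836 = 883.2709
Stratum 2 (Smokers): n₁ = 2664, n₀ = 3780, n = 6444; a·n₀/n = 525·3780/6444 = 307.9609; c·n₁/n = 155·2664/6444 = 64.0782
RR_MH = (1391.3176 + 307.9609) / (883.2709 + 64.0782) = 1699.2785 / 947.3491 = 1.79372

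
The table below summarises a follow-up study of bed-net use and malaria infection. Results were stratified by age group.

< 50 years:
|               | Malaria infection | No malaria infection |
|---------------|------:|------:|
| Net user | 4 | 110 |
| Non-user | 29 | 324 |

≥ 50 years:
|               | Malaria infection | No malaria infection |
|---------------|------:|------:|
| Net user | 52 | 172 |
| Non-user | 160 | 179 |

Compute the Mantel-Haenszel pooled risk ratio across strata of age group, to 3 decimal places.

RR_MH = Σ(aᵢ·n₀ᵢ/nᵢ) / Σ(cᵢ·n₁ᵢ/nᵢ), with n₁ᵢ = aᵢ+bᵢ (exposed), n₀ᵢ = cᵢ+dᵢ (unexposed), nᵢ = n₁ᵢ+n₀ᵢ.
Stratum 1 (< 50 years): n₁ = 114, n₀ = 353, n = 467; a·n₀/n = 4·353/467 = 3.0236; c·n₁/n = 29·114/467 = 7.0792
Stratum 2 (≥ 50 years): n₁ = 224, n₀ = 339, n = 563; a·n₀/n = 52·339/563 = 31.3108; c·n₁/n = 160·224/563 = 63.6590
RR_MH = (3.0236 + 31.3108) / (7.0792 + 63.6590) = 34.3344 / 70.7382 = 0.48537

0.485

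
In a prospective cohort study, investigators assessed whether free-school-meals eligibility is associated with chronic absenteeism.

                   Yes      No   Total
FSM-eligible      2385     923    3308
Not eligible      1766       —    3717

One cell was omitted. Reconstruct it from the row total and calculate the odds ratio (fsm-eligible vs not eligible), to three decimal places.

The missing cell is in the unexposed row: 3717 − 1766 = 1951.
So a = 2385, b = 923, c = 1766, d = 1951.
OR = (a·d)/(b·c) = (2385 × 1951) / (923 × 1766) = 4653135 / 1630018 = 2.85465

2.855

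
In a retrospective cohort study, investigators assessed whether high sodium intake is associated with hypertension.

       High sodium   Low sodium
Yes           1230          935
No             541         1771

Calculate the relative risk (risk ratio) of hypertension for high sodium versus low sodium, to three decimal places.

2.010

Reading the table with exposure as columns: a = 1230 (High sodium, case), b = 541 (High sodium, non-case), c = 935 (Low sodium, case), d = 1771.
Risk in exposed = 1230/1771 = 0.69452; risk in unexposed = 935/2706 = 0.34553.
RR = 0.69452 / 0.34553 = 2.01003
The risk among the exposed is 2.01 times that among the unexposed.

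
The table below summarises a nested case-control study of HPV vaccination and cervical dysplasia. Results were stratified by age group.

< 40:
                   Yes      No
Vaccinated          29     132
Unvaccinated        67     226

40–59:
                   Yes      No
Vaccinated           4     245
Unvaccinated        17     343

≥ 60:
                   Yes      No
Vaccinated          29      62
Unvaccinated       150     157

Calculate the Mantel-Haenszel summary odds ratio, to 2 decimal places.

OR_MH = Σ(aᵢdᵢ/nᵢ) / Σ(bᵢcᵢ/nᵢ), where nᵢ is the stratum total.
Stratum 1 (< 40): n = 454; a·d/n = 29·226/454 = 14.4361; b·c/n = 132·67/454 = 19.4802
Stratum 2 (40–59): n = 609; a·d/n = 4·343/609 = 2.2529; b·c/n = 245·17/609 = 6.8391
Stratum 3 (≥ 60): n = 398; a·d/n = 29·157/398 = 11.4397; b·c/n = 62·150/398 = 23.3668
OR_MH = (14.4361 + 2.2529 + 11.4397) / (19.4802 + 6.8391 + 23.3668) = 28.1287 / 49.6861 = 0.56613

0.57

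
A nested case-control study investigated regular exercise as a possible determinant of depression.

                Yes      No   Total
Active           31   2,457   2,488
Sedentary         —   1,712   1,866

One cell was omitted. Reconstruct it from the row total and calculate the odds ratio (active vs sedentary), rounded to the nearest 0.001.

The missing cell is in the unexposed row: 1866 − 1712 = 154.
So a = 31, b = 2457, c = 154, d = 1712.
OR = (a·d)/(b·c) = (31 × 1712) / (2457 × 154) = 53072 / 378378 = 0.14026

0.140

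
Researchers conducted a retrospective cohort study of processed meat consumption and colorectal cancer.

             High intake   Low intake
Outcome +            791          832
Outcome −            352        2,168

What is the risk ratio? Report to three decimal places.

2.495

Reading the table with exposure as columns: a = 791 (High intake, case), b = 352 (High intake, non-case), c = 832 (Low intake, case), d = 2168.
Risk in exposed = 791/1143 = 0.69204; risk in unexposed = 832/3000 = 0.27733.
RR = 0.69204 / 0.27733 = 2.49533
The risk among the exposed is 2.50 times that among the unexposed.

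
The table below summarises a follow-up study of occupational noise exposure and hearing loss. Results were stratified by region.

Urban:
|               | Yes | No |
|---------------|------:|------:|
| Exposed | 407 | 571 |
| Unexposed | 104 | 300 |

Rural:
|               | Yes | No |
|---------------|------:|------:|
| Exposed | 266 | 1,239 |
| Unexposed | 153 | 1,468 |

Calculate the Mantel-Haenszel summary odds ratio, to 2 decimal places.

2.06

OR_MH = Σ(aᵢdᵢ/nᵢ) / Σ(bᵢcᵢ/nᵢ), where nᵢ is the stratum total.
Stratum 1 (Urban): n = 1382; a·d/n = 407·300/1382 = 88.3502; b·c/n = 571·104/1382 = 42.9696
Stratum 2 (Rural): n = 3126; a·d/n = 266·1468/3126 = 124.9162; b·c/n = 1239·153/3126 = 60.6420
OR_MH = (88.3502 + 124.9162) / (42.9696 + 60.6420) = 213.2664 / 103.6116 = 2.05832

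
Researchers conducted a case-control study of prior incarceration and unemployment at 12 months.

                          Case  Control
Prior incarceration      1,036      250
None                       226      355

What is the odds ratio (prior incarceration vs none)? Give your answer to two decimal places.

Cells: a = 1036, b = 250, c = 226, d = 355.
OR = (a·d)/(b·c) = (1036 × 355) / (250 × 226) = 367780 / 56500 = 6.50938
The odds of unemployment at 12 months are about 6.51 times as high in the prior incarceration group.

6.51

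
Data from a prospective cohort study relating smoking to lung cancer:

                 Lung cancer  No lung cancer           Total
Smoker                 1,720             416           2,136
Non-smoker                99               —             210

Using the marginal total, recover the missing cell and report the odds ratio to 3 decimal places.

4.636

The missing cell is in the unexposed row: 210 − 99 = 111.
So a = 1720, b = 416, c = 99, d = 111.
OR = (a·d)/(b·c) = (1720 × 111) / (416 × 99) = 190920 / 41184 = 4.63578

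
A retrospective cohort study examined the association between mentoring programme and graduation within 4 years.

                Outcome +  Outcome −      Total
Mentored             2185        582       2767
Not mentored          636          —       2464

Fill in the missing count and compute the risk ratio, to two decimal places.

3.06

The missing cell is in the unexposed row: 2464 − 636 = 1828.
So a = 2185, b = 582, c = 636, d = 1828.
RR = [a/(a+b)] / [c/(c+d)] = (2185/2767) / (636/2464) = 0.78966/0.25812 = 3.05933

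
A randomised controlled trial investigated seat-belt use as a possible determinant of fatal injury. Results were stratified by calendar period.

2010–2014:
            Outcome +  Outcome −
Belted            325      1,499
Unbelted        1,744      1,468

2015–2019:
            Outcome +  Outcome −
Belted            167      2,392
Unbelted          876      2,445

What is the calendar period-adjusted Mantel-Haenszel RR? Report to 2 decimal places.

RR_MH = Σ(aᵢ·n₀ᵢ/nᵢ) / Σ(cᵢ·n₁ᵢ/nᵢ), with n₁ᵢ = aᵢ+bᵢ (exposed), n₀ᵢ = cᵢ+dᵢ (unexposed), nᵢ = n₁ᵢ+n₀ᵢ.
Stratum 1 (2010–2014): n₁ = 1824, n₀ = 3212, n = 5036; a·n₀/n = 325·3212/5036 = 207.2875; c·n₁/n = 1744·1824/5036 = 631.6632
Stratum 2 (2015–2019): n₁ = 2559, n₀ = 3321, n = 5880; a·n₀/n = 167·3321/5880 = 94.3209; c·n₁/n = 876·2559/5880 = 381.2388
RR_MH = (207.2875 + 94.3209) / (631.6632 + 381.2388) = 301.6084 / 1012.9020 = 0.29777

0.30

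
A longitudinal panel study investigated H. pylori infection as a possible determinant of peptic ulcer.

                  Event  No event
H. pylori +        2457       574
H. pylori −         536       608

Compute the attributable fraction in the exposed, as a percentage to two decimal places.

Cells: a = 2457, b = 574, c = 536, d = 608.
Risk in exposed = 2457/3031 = 0.81062; risk in unexposed = 536/1144 = 0.46853.
RR = 0.81062/0.46853 = 1.73014
AR% = (RR − 1)/RR × 100 = (1.73014 − 1)/1.73014 × 100 = 42.2011%

42.20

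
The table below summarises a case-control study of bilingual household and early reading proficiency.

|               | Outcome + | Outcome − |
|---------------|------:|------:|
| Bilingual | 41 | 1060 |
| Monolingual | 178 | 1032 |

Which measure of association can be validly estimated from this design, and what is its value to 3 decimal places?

Cells: a = 41, b = 1060, c = 178, d = 1032.
This is a case-control study: participants were sampled on outcome status, so risks in the source population cannot be estimated directly — relative risk is not valid here. The odds ratio is the appropriate measure.
OR = (a·d)/(b·c) = (41 × 1032) / (1060 × 178) = 42312 / 188680 = 0.22425

0.224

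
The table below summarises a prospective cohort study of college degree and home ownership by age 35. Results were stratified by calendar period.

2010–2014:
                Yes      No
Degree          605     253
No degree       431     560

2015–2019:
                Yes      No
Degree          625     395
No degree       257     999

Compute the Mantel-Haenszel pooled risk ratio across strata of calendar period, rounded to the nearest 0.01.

RR_MH = Σ(aᵢ·n₀ᵢ/nᵢ) / Σ(cᵢ·n₁ᵢ/nᵢ), with n₁ᵢ = aᵢ+bᵢ (exposed), n₀ᵢ = cᵢ+dᵢ (unexposed), nᵢ = n₁ᵢ+n₀ᵢ.
Stratum 1 (2010–2014): n₁ = 858, n₀ = 991, n = 1849; a·n₀/n = 605·991/1849 = 324.2591; c·n₁/n = 431·858/1849 = 199.9989
Stratum 2 (2015–2019): n₁ = 1020, n₀ = 1256, n = 2276; a·n₀/n = 625·1256/2276 = 344.9033; c·n₁/n = 257·1020/2276 = 115.1757
RR_MH = (324.2591 + 344.9033) / (199.9989 + 115.1757) = 669.1624 / 315.1747 = 2.12315

2.12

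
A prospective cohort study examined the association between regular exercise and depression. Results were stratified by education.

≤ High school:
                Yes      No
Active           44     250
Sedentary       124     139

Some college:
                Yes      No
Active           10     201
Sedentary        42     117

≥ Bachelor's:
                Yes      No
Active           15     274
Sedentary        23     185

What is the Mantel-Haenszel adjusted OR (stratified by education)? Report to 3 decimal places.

OR_MH = Σ(aᵢdᵢ/nᵢ) / Σ(bᵢcᵢ/nᵢ), where nᵢ is the stratum total.
Stratum 1 (≤ High school): n = 557; a·d/n = 44·139/557 = 10.9803; b·c/n = 250·124/557 = 55.6553
Stratum 2 (Some college): n = 370; a·d/n = 10·117/370 = 3.1622; b·c/n = 201·42/370 = 22.8162
Stratum 3 (≥ Bachelor's): n = 497; a·d/n = 15·185/497 = 5.5835; b·c/n = 274·23/497 = 12.6801
OR_MH = (10.9803 + 3.1622 + 5.5835) / (55.6553 + 22.8162 + 12.6801) = 19.7259 / 91.1516 = 0.21641

0.216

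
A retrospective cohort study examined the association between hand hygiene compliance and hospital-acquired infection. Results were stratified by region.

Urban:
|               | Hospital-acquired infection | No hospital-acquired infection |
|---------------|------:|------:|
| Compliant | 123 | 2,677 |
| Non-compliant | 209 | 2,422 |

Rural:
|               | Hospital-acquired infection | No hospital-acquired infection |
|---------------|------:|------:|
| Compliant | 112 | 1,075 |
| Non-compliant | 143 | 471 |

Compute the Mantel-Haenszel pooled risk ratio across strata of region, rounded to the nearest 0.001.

RR_MH = Σ(aᵢ·n₀ᵢ/nᵢ) / Σ(cᵢ·n₁ᵢ/nᵢ), with n₁ᵢ = aᵢ+bᵢ (exposed), n₀ᵢ = cᵢ+dᵢ (unexposed), nᵢ = n₁ᵢ+n₀ᵢ.
Stratum 1 (Urban): n₁ = 2800, n₀ = 2631, n = 5431; a·n₀/n = 123·2631/5431 = 59.5863; c·n₁/n = 209·2800/5431 = 107.7518
Stratum 2 (Rural): n₁ = 1187, n₀ = 614, n = 1801; a·n₀/n = 112·614/1801 = 38.1832; c·n₁/n = 143·1187/1801 = 94.2482
RR_MH = (59.5863 + 38.1832) / (107.7518 + 94.2482) = 97.7695 / 202.0000 = 0.48401

0.484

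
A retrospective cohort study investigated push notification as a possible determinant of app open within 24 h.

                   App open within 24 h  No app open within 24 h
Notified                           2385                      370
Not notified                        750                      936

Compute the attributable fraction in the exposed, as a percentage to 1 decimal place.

48.6

Cells: a = 2385, b = 370, c = 750, d = 936.
Risk in exposed = 2385/2755 = 0.86570; risk in unexposed = 750/1686 = 0.44484.
RR = 0.86570/0.44484 = 1.94609
AR% = (RR − 1)/RR × 100 = (1.94609 − 1)/1.94609 × 100 = 48.6149%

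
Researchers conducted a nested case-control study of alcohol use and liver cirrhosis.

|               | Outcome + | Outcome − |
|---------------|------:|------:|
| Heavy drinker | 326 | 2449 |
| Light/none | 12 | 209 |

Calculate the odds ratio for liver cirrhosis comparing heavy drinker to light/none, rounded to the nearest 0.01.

Cells: a = 326, b = 2449, c = 12, d = 209.
OR = (a·d)/(b·c) = (326 × 209) / (2449 × 12) = 68134 / 29388 = 2.31843
The odds of liver cirrhosis are about 2.32 times as high in the heavy drinker group.

2.32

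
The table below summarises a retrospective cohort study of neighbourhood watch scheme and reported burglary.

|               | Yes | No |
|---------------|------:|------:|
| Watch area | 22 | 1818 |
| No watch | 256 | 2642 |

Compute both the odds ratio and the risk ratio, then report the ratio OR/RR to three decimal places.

0.923

Cells: a = 22, b = 1818, c = 256, d = 2642.
OR = (22·2642)/(1818·256) = 58124/465408 = 0.12489
Risk in exposed = 22/1840 = 0.01196; risk in unexposed = 256/2898 = 0.08834; RR = 0.13535
OR/RR = 0.12489 / 0.13535 = 0.92270
The outcome is rare in both groups, so OR ≈ RR (ratio near 1).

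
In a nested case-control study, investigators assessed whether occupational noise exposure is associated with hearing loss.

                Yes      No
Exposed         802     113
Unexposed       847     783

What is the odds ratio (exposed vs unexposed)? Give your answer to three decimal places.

Cells: a = 802, b = 113, c = 847, d = 783.
OR = (a·d)/(b·c) = (802 × 783) / (113 × 847) = 627966 / 95711 = 6.56106
The odds of hearing loss are about 6.56 times as high in the exposed group.

6.561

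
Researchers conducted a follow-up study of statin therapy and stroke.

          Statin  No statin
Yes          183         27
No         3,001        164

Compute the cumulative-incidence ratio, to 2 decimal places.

Reading the table with exposure as columns: a = 183 (Statin, case), b = 3001 (Statin, non-case), c = 27 (No statin, case), d = 164.
Risk in exposed = 183/3184 = 0.05747; risk in unexposed = 27/191 = 0.14136.
RR = 0.05747 / 0.14136 = 0.40658
The risk is 59% lower among the exposed than among the unexposed.

0.41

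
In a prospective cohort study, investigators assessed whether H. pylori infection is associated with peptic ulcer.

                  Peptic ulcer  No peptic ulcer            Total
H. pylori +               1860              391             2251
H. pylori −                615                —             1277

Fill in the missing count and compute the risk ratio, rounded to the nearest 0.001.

1.716

The missing cell is in the unexposed row: 1277 − 615 = 662.
So a = 1860, b = 391, c = 615, d = 662.
RR = [a/(a+b)] / [c/(c+d)] = (1860/2251) / (615/1277) = 0.82630/0.48160 = 1.71575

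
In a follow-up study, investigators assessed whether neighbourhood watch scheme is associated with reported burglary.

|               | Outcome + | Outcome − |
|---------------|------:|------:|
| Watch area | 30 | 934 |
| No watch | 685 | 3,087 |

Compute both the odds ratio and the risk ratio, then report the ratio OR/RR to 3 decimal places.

Cells: a = 30, b = 934, c = 685, d = 3087.
OR = (30·3087)/(934·685) = 92610/639790 = 0.14475
Risk in exposed = 30/964 = 0.03112; risk in unexposed = 685/3772 = 0.18160; RR = 0.17137
OR/RR = 0.14475 / 0.17137 = 0.84469
The outcome is not rare, so the OR lies further from 1 than the RR.

0.845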